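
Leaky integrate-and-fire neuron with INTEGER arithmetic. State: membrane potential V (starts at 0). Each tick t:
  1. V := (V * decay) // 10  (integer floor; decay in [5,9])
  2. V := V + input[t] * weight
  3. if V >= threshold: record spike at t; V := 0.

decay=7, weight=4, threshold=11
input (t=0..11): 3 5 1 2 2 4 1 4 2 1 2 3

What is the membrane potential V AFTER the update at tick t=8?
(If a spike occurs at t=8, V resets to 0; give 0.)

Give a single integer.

t=0: input=3 -> V=0 FIRE
t=1: input=5 -> V=0 FIRE
t=2: input=1 -> V=4
t=3: input=2 -> V=10
t=4: input=2 -> V=0 FIRE
t=5: input=4 -> V=0 FIRE
t=6: input=1 -> V=4
t=7: input=4 -> V=0 FIRE
t=8: input=2 -> V=8
t=9: input=1 -> V=9
t=10: input=2 -> V=0 FIRE
t=11: input=3 -> V=0 FIRE

Answer: 8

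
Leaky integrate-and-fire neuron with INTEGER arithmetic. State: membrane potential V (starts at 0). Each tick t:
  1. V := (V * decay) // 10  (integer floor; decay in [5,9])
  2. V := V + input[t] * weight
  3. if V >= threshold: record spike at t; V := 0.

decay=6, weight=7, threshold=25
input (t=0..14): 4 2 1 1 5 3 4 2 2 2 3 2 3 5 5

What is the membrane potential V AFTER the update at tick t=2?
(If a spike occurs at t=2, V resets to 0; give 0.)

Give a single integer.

t=0: input=4 -> V=0 FIRE
t=1: input=2 -> V=14
t=2: input=1 -> V=15
t=3: input=1 -> V=16
t=4: input=5 -> V=0 FIRE
t=5: input=3 -> V=21
t=6: input=4 -> V=0 FIRE
t=7: input=2 -> V=14
t=8: input=2 -> V=22
t=9: input=2 -> V=0 FIRE
t=10: input=3 -> V=21
t=11: input=2 -> V=0 FIRE
t=12: input=3 -> V=21
t=13: input=5 -> V=0 FIRE
t=14: input=5 -> V=0 FIRE

Answer: 15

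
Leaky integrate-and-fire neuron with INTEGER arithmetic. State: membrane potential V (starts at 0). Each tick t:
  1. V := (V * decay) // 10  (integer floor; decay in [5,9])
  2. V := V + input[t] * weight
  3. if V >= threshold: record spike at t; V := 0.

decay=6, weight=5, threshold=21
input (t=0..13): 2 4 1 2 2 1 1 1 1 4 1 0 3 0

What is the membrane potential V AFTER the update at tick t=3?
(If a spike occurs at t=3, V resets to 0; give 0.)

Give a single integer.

t=0: input=2 -> V=10
t=1: input=4 -> V=0 FIRE
t=2: input=1 -> V=5
t=3: input=2 -> V=13
t=4: input=2 -> V=17
t=5: input=1 -> V=15
t=6: input=1 -> V=14
t=7: input=1 -> V=13
t=8: input=1 -> V=12
t=9: input=4 -> V=0 FIRE
t=10: input=1 -> V=5
t=11: input=0 -> V=3
t=12: input=3 -> V=16
t=13: input=0 -> V=9

Answer: 13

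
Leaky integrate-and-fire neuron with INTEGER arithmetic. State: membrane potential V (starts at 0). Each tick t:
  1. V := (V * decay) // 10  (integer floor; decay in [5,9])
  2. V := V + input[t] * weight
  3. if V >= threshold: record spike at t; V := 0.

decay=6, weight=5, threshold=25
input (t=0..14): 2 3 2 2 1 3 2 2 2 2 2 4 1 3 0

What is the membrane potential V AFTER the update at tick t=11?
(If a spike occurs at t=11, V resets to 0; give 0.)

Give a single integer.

Answer: 0

Derivation:
t=0: input=2 -> V=10
t=1: input=3 -> V=21
t=2: input=2 -> V=22
t=3: input=2 -> V=23
t=4: input=1 -> V=18
t=5: input=3 -> V=0 FIRE
t=6: input=2 -> V=10
t=7: input=2 -> V=16
t=8: input=2 -> V=19
t=9: input=2 -> V=21
t=10: input=2 -> V=22
t=11: input=4 -> V=0 FIRE
t=12: input=1 -> V=5
t=13: input=3 -> V=18
t=14: input=0 -> V=10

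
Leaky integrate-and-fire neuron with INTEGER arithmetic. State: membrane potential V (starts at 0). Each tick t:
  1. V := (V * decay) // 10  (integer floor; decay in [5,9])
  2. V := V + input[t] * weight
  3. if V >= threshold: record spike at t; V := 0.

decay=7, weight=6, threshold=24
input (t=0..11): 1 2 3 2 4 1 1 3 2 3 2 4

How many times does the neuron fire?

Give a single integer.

t=0: input=1 -> V=6
t=1: input=2 -> V=16
t=2: input=3 -> V=0 FIRE
t=3: input=2 -> V=12
t=4: input=4 -> V=0 FIRE
t=5: input=1 -> V=6
t=6: input=1 -> V=10
t=7: input=3 -> V=0 FIRE
t=8: input=2 -> V=12
t=9: input=3 -> V=0 FIRE
t=10: input=2 -> V=12
t=11: input=4 -> V=0 FIRE

Answer: 5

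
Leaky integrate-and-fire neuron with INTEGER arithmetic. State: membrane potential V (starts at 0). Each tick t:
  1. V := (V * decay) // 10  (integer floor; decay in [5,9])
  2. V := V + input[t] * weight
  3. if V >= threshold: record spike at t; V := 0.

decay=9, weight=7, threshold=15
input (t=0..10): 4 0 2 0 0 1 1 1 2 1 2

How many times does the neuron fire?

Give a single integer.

Answer: 4

Derivation:
t=0: input=4 -> V=0 FIRE
t=1: input=0 -> V=0
t=2: input=2 -> V=14
t=3: input=0 -> V=12
t=4: input=0 -> V=10
t=5: input=1 -> V=0 FIRE
t=6: input=1 -> V=7
t=7: input=1 -> V=13
t=8: input=2 -> V=0 FIRE
t=9: input=1 -> V=7
t=10: input=2 -> V=0 FIRE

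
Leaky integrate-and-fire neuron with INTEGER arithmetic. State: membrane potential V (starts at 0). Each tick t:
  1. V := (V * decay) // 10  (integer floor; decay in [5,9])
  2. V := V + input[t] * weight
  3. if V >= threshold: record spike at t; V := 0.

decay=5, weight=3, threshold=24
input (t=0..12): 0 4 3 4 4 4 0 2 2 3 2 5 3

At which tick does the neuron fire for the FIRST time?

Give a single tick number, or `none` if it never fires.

t=0: input=0 -> V=0
t=1: input=4 -> V=12
t=2: input=3 -> V=15
t=3: input=4 -> V=19
t=4: input=4 -> V=21
t=5: input=4 -> V=22
t=6: input=0 -> V=11
t=7: input=2 -> V=11
t=8: input=2 -> V=11
t=9: input=3 -> V=14
t=10: input=2 -> V=13
t=11: input=5 -> V=21
t=12: input=3 -> V=19

Answer: none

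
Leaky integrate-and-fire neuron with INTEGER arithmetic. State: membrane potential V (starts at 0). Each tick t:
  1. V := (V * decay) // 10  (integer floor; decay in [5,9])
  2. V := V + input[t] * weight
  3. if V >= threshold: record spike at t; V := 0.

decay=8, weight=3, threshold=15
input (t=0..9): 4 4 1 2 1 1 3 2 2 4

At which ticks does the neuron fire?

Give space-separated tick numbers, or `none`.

t=0: input=4 -> V=12
t=1: input=4 -> V=0 FIRE
t=2: input=1 -> V=3
t=3: input=2 -> V=8
t=4: input=1 -> V=9
t=5: input=1 -> V=10
t=6: input=3 -> V=0 FIRE
t=7: input=2 -> V=6
t=8: input=2 -> V=10
t=9: input=4 -> V=0 FIRE

Answer: 1 6 9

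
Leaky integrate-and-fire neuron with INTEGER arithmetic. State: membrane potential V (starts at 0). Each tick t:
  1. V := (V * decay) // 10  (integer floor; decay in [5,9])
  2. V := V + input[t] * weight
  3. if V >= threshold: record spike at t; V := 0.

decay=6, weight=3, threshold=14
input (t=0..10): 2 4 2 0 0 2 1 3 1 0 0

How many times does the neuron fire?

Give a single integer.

Answer: 1

Derivation:
t=0: input=2 -> V=6
t=1: input=4 -> V=0 FIRE
t=2: input=2 -> V=6
t=3: input=0 -> V=3
t=4: input=0 -> V=1
t=5: input=2 -> V=6
t=6: input=1 -> V=6
t=7: input=3 -> V=12
t=8: input=1 -> V=10
t=9: input=0 -> V=6
t=10: input=0 -> V=3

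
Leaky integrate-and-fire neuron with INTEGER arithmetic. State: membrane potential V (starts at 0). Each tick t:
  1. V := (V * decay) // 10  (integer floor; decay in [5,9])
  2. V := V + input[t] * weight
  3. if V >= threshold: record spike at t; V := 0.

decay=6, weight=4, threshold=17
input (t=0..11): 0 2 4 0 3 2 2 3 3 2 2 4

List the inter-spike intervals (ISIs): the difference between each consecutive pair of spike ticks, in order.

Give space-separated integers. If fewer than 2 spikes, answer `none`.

t=0: input=0 -> V=0
t=1: input=2 -> V=8
t=2: input=4 -> V=0 FIRE
t=3: input=0 -> V=0
t=4: input=3 -> V=12
t=5: input=2 -> V=15
t=6: input=2 -> V=0 FIRE
t=7: input=3 -> V=12
t=8: input=3 -> V=0 FIRE
t=9: input=2 -> V=8
t=10: input=2 -> V=12
t=11: input=4 -> V=0 FIRE

Answer: 4 2 3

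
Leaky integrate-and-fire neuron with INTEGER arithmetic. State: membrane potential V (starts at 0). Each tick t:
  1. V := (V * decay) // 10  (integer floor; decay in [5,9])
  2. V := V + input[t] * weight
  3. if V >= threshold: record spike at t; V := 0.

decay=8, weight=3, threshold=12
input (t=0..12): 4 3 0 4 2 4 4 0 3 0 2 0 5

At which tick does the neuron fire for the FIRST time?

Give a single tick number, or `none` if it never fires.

t=0: input=4 -> V=0 FIRE
t=1: input=3 -> V=9
t=2: input=0 -> V=7
t=3: input=4 -> V=0 FIRE
t=4: input=2 -> V=6
t=5: input=4 -> V=0 FIRE
t=6: input=4 -> V=0 FIRE
t=7: input=0 -> V=0
t=8: input=3 -> V=9
t=9: input=0 -> V=7
t=10: input=2 -> V=11
t=11: input=0 -> V=8
t=12: input=5 -> V=0 FIRE

Answer: 0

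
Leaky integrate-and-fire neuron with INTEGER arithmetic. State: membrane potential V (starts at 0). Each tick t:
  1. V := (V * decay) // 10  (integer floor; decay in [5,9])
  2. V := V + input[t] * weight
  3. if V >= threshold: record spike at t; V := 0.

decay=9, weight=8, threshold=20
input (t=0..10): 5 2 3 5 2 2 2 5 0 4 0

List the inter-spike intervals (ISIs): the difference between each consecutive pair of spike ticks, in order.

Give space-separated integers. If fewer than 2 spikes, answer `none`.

Answer: 2 1 2 2 2

Derivation:
t=0: input=5 -> V=0 FIRE
t=1: input=2 -> V=16
t=2: input=3 -> V=0 FIRE
t=3: input=5 -> V=0 FIRE
t=4: input=2 -> V=16
t=5: input=2 -> V=0 FIRE
t=6: input=2 -> V=16
t=7: input=5 -> V=0 FIRE
t=8: input=0 -> V=0
t=9: input=4 -> V=0 FIRE
t=10: input=0 -> V=0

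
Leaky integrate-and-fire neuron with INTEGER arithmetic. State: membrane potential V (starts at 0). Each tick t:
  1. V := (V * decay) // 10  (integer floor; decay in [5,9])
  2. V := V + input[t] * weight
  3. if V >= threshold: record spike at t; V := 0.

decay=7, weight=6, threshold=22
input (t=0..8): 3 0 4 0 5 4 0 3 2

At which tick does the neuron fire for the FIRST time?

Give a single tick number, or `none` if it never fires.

Answer: 2

Derivation:
t=0: input=3 -> V=18
t=1: input=0 -> V=12
t=2: input=4 -> V=0 FIRE
t=3: input=0 -> V=0
t=4: input=5 -> V=0 FIRE
t=5: input=4 -> V=0 FIRE
t=6: input=0 -> V=0
t=7: input=3 -> V=18
t=8: input=2 -> V=0 FIRE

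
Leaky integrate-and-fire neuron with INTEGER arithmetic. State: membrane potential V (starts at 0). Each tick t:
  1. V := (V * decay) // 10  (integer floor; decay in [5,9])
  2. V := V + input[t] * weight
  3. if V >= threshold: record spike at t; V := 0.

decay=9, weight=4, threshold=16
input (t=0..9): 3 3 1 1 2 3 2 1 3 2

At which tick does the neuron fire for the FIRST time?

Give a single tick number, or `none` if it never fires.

Answer: 1

Derivation:
t=0: input=3 -> V=12
t=1: input=3 -> V=0 FIRE
t=2: input=1 -> V=4
t=3: input=1 -> V=7
t=4: input=2 -> V=14
t=5: input=3 -> V=0 FIRE
t=6: input=2 -> V=8
t=7: input=1 -> V=11
t=8: input=3 -> V=0 FIRE
t=9: input=2 -> V=8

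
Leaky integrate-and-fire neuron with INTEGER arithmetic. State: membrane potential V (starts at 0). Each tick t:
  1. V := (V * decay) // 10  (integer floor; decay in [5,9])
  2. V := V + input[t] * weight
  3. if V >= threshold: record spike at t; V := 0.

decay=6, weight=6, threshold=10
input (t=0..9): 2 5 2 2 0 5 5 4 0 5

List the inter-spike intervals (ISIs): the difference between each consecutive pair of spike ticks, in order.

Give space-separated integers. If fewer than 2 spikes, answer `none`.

Answer: 1 1 1 2 1 1 2

Derivation:
t=0: input=2 -> V=0 FIRE
t=1: input=5 -> V=0 FIRE
t=2: input=2 -> V=0 FIRE
t=3: input=2 -> V=0 FIRE
t=4: input=0 -> V=0
t=5: input=5 -> V=0 FIRE
t=6: input=5 -> V=0 FIRE
t=7: input=4 -> V=0 FIRE
t=8: input=0 -> V=0
t=9: input=5 -> V=0 FIRE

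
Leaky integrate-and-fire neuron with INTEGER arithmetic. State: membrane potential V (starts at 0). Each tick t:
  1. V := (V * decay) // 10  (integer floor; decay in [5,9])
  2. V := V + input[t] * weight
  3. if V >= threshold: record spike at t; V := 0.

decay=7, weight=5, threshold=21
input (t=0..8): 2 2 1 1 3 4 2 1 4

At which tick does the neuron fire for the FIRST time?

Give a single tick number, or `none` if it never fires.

Answer: 4

Derivation:
t=0: input=2 -> V=10
t=1: input=2 -> V=17
t=2: input=1 -> V=16
t=3: input=1 -> V=16
t=4: input=3 -> V=0 FIRE
t=5: input=4 -> V=20
t=6: input=2 -> V=0 FIRE
t=7: input=1 -> V=5
t=8: input=4 -> V=0 FIRE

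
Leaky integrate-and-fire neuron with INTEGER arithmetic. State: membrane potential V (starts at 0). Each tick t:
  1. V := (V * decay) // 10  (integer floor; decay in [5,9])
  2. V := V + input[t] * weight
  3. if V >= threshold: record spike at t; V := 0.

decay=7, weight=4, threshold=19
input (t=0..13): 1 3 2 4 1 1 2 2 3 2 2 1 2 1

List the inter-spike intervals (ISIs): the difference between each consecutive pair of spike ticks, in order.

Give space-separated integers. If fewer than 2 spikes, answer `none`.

Answer: 5

Derivation:
t=0: input=1 -> V=4
t=1: input=3 -> V=14
t=2: input=2 -> V=17
t=3: input=4 -> V=0 FIRE
t=4: input=1 -> V=4
t=5: input=1 -> V=6
t=6: input=2 -> V=12
t=7: input=2 -> V=16
t=8: input=3 -> V=0 FIRE
t=9: input=2 -> V=8
t=10: input=2 -> V=13
t=11: input=1 -> V=13
t=12: input=2 -> V=17
t=13: input=1 -> V=15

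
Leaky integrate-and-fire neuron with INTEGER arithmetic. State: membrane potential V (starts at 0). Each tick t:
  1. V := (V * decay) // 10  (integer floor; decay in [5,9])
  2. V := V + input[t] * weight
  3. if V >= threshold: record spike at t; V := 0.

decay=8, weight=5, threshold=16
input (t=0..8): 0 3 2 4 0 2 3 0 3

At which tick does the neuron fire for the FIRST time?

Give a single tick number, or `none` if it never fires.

t=0: input=0 -> V=0
t=1: input=3 -> V=15
t=2: input=2 -> V=0 FIRE
t=3: input=4 -> V=0 FIRE
t=4: input=0 -> V=0
t=5: input=2 -> V=10
t=6: input=3 -> V=0 FIRE
t=7: input=0 -> V=0
t=8: input=3 -> V=15

Answer: 2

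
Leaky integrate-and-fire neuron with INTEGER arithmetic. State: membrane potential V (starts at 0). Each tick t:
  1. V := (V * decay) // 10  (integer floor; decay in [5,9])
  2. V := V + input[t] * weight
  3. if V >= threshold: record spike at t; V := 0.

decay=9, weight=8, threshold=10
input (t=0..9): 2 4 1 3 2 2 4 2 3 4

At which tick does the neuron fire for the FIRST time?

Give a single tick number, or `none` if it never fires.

Answer: 0

Derivation:
t=0: input=2 -> V=0 FIRE
t=1: input=4 -> V=0 FIRE
t=2: input=1 -> V=8
t=3: input=3 -> V=0 FIRE
t=4: input=2 -> V=0 FIRE
t=5: input=2 -> V=0 FIRE
t=6: input=4 -> V=0 FIRE
t=7: input=2 -> V=0 FIRE
t=8: input=3 -> V=0 FIRE
t=9: input=4 -> V=0 FIRE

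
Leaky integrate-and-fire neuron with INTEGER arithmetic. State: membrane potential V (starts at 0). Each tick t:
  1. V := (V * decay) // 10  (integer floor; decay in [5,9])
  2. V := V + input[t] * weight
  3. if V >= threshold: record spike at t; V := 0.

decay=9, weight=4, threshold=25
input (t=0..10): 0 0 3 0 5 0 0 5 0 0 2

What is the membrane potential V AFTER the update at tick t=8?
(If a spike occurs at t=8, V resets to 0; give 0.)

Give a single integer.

Answer: 18

Derivation:
t=0: input=0 -> V=0
t=1: input=0 -> V=0
t=2: input=3 -> V=12
t=3: input=0 -> V=10
t=4: input=5 -> V=0 FIRE
t=5: input=0 -> V=0
t=6: input=0 -> V=0
t=7: input=5 -> V=20
t=8: input=0 -> V=18
t=9: input=0 -> V=16
t=10: input=2 -> V=22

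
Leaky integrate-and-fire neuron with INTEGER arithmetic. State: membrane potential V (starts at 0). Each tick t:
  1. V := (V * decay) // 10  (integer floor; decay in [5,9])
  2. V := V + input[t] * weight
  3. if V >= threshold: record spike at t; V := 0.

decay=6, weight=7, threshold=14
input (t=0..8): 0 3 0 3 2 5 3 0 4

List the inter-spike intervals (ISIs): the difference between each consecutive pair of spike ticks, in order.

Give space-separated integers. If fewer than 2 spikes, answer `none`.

t=0: input=0 -> V=0
t=1: input=3 -> V=0 FIRE
t=2: input=0 -> V=0
t=3: input=3 -> V=0 FIRE
t=4: input=2 -> V=0 FIRE
t=5: input=5 -> V=0 FIRE
t=6: input=3 -> V=0 FIRE
t=7: input=0 -> V=0
t=8: input=4 -> V=0 FIRE

Answer: 2 1 1 1 2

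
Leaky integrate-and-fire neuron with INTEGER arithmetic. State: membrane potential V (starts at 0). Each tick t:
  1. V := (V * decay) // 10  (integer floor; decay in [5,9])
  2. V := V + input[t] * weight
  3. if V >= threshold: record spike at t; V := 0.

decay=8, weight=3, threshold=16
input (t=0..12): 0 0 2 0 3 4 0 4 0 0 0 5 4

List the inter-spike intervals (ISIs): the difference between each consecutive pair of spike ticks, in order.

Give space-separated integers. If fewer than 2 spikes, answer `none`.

Answer: 6

Derivation:
t=0: input=0 -> V=0
t=1: input=0 -> V=0
t=2: input=2 -> V=6
t=3: input=0 -> V=4
t=4: input=3 -> V=12
t=5: input=4 -> V=0 FIRE
t=6: input=0 -> V=0
t=7: input=4 -> V=12
t=8: input=0 -> V=9
t=9: input=0 -> V=7
t=10: input=0 -> V=5
t=11: input=5 -> V=0 FIRE
t=12: input=4 -> V=12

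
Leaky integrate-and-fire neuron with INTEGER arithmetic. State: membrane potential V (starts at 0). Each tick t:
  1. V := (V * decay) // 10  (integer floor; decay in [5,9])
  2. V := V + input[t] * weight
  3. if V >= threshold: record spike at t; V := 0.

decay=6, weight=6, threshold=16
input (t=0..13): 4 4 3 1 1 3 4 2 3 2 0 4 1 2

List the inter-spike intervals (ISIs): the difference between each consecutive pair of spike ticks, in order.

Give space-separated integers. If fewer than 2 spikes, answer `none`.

t=0: input=4 -> V=0 FIRE
t=1: input=4 -> V=0 FIRE
t=2: input=3 -> V=0 FIRE
t=3: input=1 -> V=6
t=4: input=1 -> V=9
t=5: input=3 -> V=0 FIRE
t=6: input=4 -> V=0 FIRE
t=7: input=2 -> V=12
t=8: input=3 -> V=0 FIRE
t=9: input=2 -> V=12
t=10: input=0 -> V=7
t=11: input=4 -> V=0 FIRE
t=12: input=1 -> V=6
t=13: input=2 -> V=15

Answer: 1 1 3 1 2 3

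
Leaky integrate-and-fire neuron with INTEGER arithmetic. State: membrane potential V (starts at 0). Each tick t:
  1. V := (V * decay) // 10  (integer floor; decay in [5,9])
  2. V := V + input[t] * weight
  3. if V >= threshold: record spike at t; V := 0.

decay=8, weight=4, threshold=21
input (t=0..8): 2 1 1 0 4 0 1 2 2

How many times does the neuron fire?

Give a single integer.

t=0: input=2 -> V=8
t=1: input=1 -> V=10
t=2: input=1 -> V=12
t=3: input=0 -> V=9
t=4: input=4 -> V=0 FIRE
t=5: input=0 -> V=0
t=6: input=1 -> V=4
t=7: input=2 -> V=11
t=8: input=2 -> V=16

Answer: 1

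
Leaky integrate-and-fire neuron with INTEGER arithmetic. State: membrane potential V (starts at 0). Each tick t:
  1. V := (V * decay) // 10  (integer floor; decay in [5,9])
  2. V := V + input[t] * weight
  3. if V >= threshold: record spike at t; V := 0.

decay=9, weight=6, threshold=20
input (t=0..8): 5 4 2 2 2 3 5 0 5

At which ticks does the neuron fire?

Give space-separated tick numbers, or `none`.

t=0: input=5 -> V=0 FIRE
t=1: input=4 -> V=0 FIRE
t=2: input=2 -> V=12
t=3: input=2 -> V=0 FIRE
t=4: input=2 -> V=12
t=5: input=3 -> V=0 FIRE
t=6: input=5 -> V=0 FIRE
t=7: input=0 -> V=0
t=8: input=5 -> V=0 FIRE

Answer: 0 1 3 5 6 8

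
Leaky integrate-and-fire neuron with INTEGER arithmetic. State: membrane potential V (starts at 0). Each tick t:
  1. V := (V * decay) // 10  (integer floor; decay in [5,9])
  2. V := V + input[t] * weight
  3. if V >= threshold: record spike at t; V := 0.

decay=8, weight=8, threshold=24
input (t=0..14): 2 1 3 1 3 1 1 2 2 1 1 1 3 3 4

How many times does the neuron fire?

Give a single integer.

Answer: 7

Derivation:
t=0: input=2 -> V=16
t=1: input=1 -> V=20
t=2: input=3 -> V=0 FIRE
t=3: input=1 -> V=8
t=4: input=3 -> V=0 FIRE
t=5: input=1 -> V=8
t=6: input=1 -> V=14
t=7: input=2 -> V=0 FIRE
t=8: input=2 -> V=16
t=9: input=1 -> V=20
t=10: input=1 -> V=0 FIRE
t=11: input=1 -> V=8
t=12: input=3 -> V=0 FIRE
t=13: input=3 -> V=0 FIRE
t=14: input=4 -> V=0 FIRE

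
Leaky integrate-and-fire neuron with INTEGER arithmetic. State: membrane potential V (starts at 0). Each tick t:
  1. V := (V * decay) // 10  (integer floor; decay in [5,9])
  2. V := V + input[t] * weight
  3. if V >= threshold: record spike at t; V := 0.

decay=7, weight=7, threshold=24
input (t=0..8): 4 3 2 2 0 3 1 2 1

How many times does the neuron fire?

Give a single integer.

t=0: input=4 -> V=0 FIRE
t=1: input=3 -> V=21
t=2: input=2 -> V=0 FIRE
t=3: input=2 -> V=14
t=4: input=0 -> V=9
t=5: input=3 -> V=0 FIRE
t=6: input=1 -> V=7
t=7: input=2 -> V=18
t=8: input=1 -> V=19

Answer: 3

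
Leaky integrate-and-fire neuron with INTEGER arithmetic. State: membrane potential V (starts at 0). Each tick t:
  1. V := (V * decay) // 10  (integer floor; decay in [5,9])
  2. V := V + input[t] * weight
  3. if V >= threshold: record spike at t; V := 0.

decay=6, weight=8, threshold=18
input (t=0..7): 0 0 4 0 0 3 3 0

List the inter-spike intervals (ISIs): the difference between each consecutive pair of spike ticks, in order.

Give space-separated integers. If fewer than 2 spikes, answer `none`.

Answer: 3 1

Derivation:
t=0: input=0 -> V=0
t=1: input=0 -> V=0
t=2: input=4 -> V=0 FIRE
t=3: input=0 -> V=0
t=4: input=0 -> V=0
t=5: input=3 -> V=0 FIRE
t=6: input=3 -> V=0 FIRE
t=7: input=0 -> V=0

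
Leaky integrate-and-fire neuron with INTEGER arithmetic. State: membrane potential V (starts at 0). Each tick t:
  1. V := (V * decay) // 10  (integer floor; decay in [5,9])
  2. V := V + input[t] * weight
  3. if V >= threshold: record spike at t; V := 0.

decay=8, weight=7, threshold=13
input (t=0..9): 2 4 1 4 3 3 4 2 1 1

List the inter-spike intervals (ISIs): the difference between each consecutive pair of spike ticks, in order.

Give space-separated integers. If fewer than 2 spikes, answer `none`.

Answer: 1 2 1 1 1 1

Derivation:
t=0: input=2 -> V=0 FIRE
t=1: input=4 -> V=0 FIRE
t=2: input=1 -> V=7
t=3: input=4 -> V=0 FIRE
t=4: input=3 -> V=0 FIRE
t=5: input=3 -> V=0 FIRE
t=6: input=4 -> V=0 FIRE
t=7: input=2 -> V=0 FIRE
t=8: input=1 -> V=7
t=9: input=1 -> V=12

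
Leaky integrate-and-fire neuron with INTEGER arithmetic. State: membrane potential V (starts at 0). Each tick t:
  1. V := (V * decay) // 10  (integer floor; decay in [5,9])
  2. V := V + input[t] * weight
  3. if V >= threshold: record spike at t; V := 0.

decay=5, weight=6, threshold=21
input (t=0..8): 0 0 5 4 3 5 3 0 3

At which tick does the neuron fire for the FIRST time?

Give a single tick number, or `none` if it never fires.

t=0: input=0 -> V=0
t=1: input=0 -> V=0
t=2: input=5 -> V=0 FIRE
t=3: input=4 -> V=0 FIRE
t=4: input=3 -> V=18
t=5: input=5 -> V=0 FIRE
t=6: input=3 -> V=18
t=7: input=0 -> V=9
t=8: input=3 -> V=0 FIRE

Answer: 2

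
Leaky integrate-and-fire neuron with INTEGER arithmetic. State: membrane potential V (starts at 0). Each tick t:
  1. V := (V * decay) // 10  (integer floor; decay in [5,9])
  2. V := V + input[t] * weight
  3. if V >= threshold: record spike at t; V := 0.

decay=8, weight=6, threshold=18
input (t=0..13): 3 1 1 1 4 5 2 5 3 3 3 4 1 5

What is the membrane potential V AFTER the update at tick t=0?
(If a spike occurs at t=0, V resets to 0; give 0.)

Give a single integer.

t=0: input=3 -> V=0 FIRE
t=1: input=1 -> V=6
t=2: input=1 -> V=10
t=3: input=1 -> V=14
t=4: input=4 -> V=0 FIRE
t=5: input=5 -> V=0 FIRE
t=6: input=2 -> V=12
t=7: input=5 -> V=0 FIRE
t=8: input=3 -> V=0 FIRE
t=9: input=3 -> V=0 FIRE
t=10: input=3 -> V=0 FIRE
t=11: input=4 -> V=0 FIRE
t=12: input=1 -> V=6
t=13: input=5 -> V=0 FIRE

Answer: 0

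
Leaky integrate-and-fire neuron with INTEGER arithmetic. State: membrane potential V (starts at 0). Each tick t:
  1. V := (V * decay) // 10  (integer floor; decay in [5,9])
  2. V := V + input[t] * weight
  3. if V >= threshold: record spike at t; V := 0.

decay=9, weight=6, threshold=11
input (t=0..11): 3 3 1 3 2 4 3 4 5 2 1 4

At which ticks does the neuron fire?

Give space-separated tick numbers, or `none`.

Answer: 0 1 3 4 5 6 7 8 9 11

Derivation:
t=0: input=3 -> V=0 FIRE
t=1: input=3 -> V=0 FIRE
t=2: input=1 -> V=6
t=3: input=3 -> V=0 FIRE
t=4: input=2 -> V=0 FIRE
t=5: input=4 -> V=0 FIRE
t=6: input=3 -> V=0 FIRE
t=7: input=4 -> V=0 FIRE
t=8: input=5 -> V=0 FIRE
t=9: input=2 -> V=0 FIRE
t=10: input=1 -> V=6
t=11: input=4 -> V=0 FIRE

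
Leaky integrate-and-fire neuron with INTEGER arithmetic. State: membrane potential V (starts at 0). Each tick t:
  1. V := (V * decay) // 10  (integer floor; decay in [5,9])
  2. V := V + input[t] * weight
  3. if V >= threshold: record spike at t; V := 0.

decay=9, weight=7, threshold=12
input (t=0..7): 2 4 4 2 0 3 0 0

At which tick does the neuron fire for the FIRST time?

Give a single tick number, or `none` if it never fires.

Answer: 0

Derivation:
t=0: input=2 -> V=0 FIRE
t=1: input=4 -> V=0 FIRE
t=2: input=4 -> V=0 FIRE
t=3: input=2 -> V=0 FIRE
t=4: input=0 -> V=0
t=5: input=3 -> V=0 FIRE
t=6: input=0 -> V=0
t=7: input=0 -> V=0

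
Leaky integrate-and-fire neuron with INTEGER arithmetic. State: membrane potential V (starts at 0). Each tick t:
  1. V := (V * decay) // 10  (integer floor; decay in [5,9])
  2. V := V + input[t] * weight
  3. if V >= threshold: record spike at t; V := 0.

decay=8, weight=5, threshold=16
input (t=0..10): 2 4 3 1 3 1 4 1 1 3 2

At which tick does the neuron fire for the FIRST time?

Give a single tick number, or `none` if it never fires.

Answer: 1

Derivation:
t=0: input=2 -> V=10
t=1: input=4 -> V=0 FIRE
t=2: input=3 -> V=15
t=3: input=1 -> V=0 FIRE
t=4: input=3 -> V=15
t=5: input=1 -> V=0 FIRE
t=6: input=4 -> V=0 FIRE
t=7: input=1 -> V=5
t=8: input=1 -> V=9
t=9: input=3 -> V=0 FIRE
t=10: input=2 -> V=10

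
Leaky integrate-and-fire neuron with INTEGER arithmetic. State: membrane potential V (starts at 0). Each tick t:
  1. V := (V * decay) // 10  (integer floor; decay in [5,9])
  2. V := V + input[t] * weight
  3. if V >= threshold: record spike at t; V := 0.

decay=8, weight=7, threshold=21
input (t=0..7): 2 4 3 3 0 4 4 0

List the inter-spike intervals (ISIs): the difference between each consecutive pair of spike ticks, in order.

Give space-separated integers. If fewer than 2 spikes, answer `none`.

Answer: 1 1 2 1

Derivation:
t=0: input=2 -> V=14
t=1: input=4 -> V=0 FIRE
t=2: input=3 -> V=0 FIRE
t=3: input=3 -> V=0 FIRE
t=4: input=0 -> V=0
t=5: input=4 -> V=0 FIRE
t=6: input=4 -> V=0 FIRE
t=7: input=0 -> V=0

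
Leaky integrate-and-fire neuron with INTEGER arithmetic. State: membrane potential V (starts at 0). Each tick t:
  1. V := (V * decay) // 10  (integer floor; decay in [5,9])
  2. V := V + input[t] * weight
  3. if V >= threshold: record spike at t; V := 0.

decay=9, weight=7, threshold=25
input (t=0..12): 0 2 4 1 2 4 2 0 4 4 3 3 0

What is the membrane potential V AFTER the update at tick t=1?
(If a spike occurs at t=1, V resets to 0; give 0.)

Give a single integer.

t=0: input=0 -> V=0
t=1: input=2 -> V=14
t=2: input=4 -> V=0 FIRE
t=3: input=1 -> V=7
t=4: input=2 -> V=20
t=5: input=4 -> V=0 FIRE
t=6: input=2 -> V=14
t=7: input=0 -> V=12
t=8: input=4 -> V=0 FIRE
t=9: input=4 -> V=0 FIRE
t=10: input=3 -> V=21
t=11: input=3 -> V=0 FIRE
t=12: input=0 -> V=0

Answer: 14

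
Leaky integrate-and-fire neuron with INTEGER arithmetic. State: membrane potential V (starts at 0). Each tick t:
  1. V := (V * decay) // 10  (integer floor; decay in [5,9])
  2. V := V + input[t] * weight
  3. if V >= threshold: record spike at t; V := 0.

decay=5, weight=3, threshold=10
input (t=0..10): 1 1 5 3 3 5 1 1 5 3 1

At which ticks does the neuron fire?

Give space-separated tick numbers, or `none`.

Answer: 2 4 5 8

Derivation:
t=0: input=1 -> V=3
t=1: input=1 -> V=4
t=2: input=5 -> V=0 FIRE
t=3: input=3 -> V=9
t=4: input=3 -> V=0 FIRE
t=5: input=5 -> V=0 FIRE
t=6: input=1 -> V=3
t=7: input=1 -> V=4
t=8: input=5 -> V=0 FIRE
t=9: input=3 -> V=9
t=10: input=1 -> V=7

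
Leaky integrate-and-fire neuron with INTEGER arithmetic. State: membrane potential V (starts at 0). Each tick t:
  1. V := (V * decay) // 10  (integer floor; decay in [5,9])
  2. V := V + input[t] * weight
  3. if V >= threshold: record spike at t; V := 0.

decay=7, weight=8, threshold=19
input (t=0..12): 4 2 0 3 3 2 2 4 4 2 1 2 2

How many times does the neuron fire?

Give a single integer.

t=0: input=4 -> V=0 FIRE
t=1: input=2 -> V=16
t=2: input=0 -> V=11
t=3: input=3 -> V=0 FIRE
t=4: input=3 -> V=0 FIRE
t=5: input=2 -> V=16
t=6: input=2 -> V=0 FIRE
t=7: input=4 -> V=0 FIRE
t=8: input=4 -> V=0 FIRE
t=9: input=2 -> V=16
t=10: input=1 -> V=0 FIRE
t=11: input=2 -> V=16
t=12: input=2 -> V=0 FIRE

Answer: 8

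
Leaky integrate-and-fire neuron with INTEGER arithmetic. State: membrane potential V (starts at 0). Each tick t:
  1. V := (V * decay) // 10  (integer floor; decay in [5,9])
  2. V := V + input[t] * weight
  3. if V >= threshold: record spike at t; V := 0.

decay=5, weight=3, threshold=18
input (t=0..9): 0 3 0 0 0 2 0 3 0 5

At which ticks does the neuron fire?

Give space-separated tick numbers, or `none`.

t=0: input=0 -> V=0
t=1: input=3 -> V=9
t=2: input=0 -> V=4
t=3: input=0 -> V=2
t=4: input=0 -> V=1
t=5: input=2 -> V=6
t=6: input=0 -> V=3
t=7: input=3 -> V=10
t=8: input=0 -> V=5
t=9: input=5 -> V=17

Answer: none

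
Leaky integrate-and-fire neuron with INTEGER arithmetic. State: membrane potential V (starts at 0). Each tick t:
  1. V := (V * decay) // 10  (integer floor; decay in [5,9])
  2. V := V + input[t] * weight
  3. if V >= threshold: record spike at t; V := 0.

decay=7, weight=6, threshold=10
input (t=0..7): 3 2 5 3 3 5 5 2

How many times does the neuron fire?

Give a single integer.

t=0: input=3 -> V=0 FIRE
t=1: input=2 -> V=0 FIRE
t=2: input=5 -> V=0 FIRE
t=3: input=3 -> V=0 FIRE
t=4: input=3 -> V=0 FIRE
t=5: input=5 -> V=0 FIRE
t=6: input=5 -> V=0 FIRE
t=7: input=2 -> V=0 FIRE

Answer: 8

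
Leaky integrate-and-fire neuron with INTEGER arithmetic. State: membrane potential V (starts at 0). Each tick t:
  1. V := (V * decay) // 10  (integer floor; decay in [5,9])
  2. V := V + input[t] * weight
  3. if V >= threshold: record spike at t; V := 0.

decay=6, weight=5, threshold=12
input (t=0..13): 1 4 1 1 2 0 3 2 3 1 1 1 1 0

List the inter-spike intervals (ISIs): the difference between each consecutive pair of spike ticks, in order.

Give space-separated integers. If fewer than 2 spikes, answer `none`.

t=0: input=1 -> V=5
t=1: input=4 -> V=0 FIRE
t=2: input=1 -> V=5
t=3: input=1 -> V=8
t=4: input=2 -> V=0 FIRE
t=5: input=0 -> V=0
t=6: input=3 -> V=0 FIRE
t=7: input=2 -> V=10
t=8: input=3 -> V=0 FIRE
t=9: input=1 -> V=5
t=10: input=1 -> V=8
t=11: input=1 -> V=9
t=12: input=1 -> V=10
t=13: input=0 -> V=6

Answer: 3 2 2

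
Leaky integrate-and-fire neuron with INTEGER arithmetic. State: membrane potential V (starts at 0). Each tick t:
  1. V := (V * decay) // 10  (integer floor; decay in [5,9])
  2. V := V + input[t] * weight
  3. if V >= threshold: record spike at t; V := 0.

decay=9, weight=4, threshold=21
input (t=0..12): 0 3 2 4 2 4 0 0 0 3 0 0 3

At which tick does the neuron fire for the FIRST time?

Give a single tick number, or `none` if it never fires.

t=0: input=0 -> V=0
t=1: input=3 -> V=12
t=2: input=2 -> V=18
t=3: input=4 -> V=0 FIRE
t=4: input=2 -> V=8
t=5: input=4 -> V=0 FIRE
t=6: input=0 -> V=0
t=7: input=0 -> V=0
t=8: input=0 -> V=0
t=9: input=3 -> V=12
t=10: input=0 -> V=10
t=11: input=0 -> V=9
t=12: input=3 -> V=20

Answer: 3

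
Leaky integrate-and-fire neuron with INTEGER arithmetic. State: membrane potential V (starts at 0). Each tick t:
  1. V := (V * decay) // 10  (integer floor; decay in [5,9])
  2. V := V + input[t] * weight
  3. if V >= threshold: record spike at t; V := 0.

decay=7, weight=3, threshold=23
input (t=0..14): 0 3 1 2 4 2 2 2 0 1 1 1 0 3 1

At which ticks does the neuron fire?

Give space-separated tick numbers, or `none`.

t=0: input=0 -> V=0
t=1: input=3 -> V=9
t=2: input=1 -> V=9
t=3: input=2 -> V=12
t=4: input=4 -> V=20
t=5: input=2 -> V=20
t=6: input=2 -> V=20
t=7: input=2 -> V=20
t=8: input=0 -> V=14
t=9: input=1 -> V=12
t=10: input=1 -> V=11
t=11: input=1 -> V=10
t=12: input=0 -> V=7
t=13: input=3 -> V=13
t=14: input=1 -> V=12

Answer: none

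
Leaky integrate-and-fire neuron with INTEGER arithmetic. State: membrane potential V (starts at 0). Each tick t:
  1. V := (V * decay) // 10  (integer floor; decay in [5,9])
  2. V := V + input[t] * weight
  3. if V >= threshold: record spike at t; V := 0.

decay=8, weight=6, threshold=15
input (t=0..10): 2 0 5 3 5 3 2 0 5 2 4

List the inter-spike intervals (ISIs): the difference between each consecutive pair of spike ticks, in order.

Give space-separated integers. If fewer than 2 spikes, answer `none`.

t=0: input=2 -> V=12
t=1: input=0 -> V=9
t=2: input=5 -> V=0 FIRE
t=3: input=3 -> V=0 FIRE
t=4: input=5 -> V=0 FIRE
t=5: input=3 -> V=0 FIRE
t=6: input=2 -> V=12
t=7: input=0 -> V=9
t=8: input=5 -> V=0 FIRE
t=9: input=2 -> V=12
t=10: input=4 -> V=0 FIRE

Answer: 1 1 1 3 2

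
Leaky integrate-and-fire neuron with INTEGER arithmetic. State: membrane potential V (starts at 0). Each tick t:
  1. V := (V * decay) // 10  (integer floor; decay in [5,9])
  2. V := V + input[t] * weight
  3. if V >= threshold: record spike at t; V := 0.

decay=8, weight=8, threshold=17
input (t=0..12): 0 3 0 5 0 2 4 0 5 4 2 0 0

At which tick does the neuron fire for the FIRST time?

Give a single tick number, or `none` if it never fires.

Answer: 1

Derivation:
t=0: input=0 -> V=0
t=1: input=3 -> V=0 FIRE
t=2: input=0 -> V=0
t=3: input=5 -> V=0 FIRE
t=4: input=0 -> V=0
t=5: input=2 -> V=16
t=6: input=4 -> V=0 FIRE
t=7: input=0 -> V=0
t=8: input=5 -> V=0 FIRE
t=9: input=4 -> V=0 FIRE
t=10: input=2 -> V=16
t=11: input=0 -> V=12
t=12: input=0 -> V=9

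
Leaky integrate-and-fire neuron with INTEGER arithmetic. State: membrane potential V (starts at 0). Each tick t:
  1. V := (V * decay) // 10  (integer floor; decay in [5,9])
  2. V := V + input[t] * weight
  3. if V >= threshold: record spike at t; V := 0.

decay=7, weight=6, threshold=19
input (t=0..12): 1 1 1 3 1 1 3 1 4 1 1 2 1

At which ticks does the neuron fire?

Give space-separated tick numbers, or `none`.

t=0: input=1 -> V=6
t=1: input=1 -> V=10
t=2: input=1 -> V=13
t=3: input=3 -> V=0 FIRE
t=4: input=1 -> V=6
t=5: input=1 -> V=10
t=6: input=3 -> V=0 FIRE
t=7: input=1 -> V=6
t=8: input=4 -> V=0 FIRE
t=9: input=1 -> V=6
t=10: input=1 -> V=10
t=11: input=2 -> V=0 FIRE
t=12: input=1 -> V=6

Answer: 3 6 8 11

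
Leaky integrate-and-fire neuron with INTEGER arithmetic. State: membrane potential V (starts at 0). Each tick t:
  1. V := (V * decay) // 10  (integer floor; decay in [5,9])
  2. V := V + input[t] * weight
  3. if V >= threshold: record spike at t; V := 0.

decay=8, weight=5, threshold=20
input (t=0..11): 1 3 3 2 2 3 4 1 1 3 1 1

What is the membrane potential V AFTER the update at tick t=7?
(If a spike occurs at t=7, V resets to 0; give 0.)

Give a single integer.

t=0: input=1 -> V=5
t=1: input=3 -> V=19
t=2: input=3 -> V=0 FIRE
t=3: input=2 -> V=10
t=4: input=2 -> V=18
t=5: input=3 -> V=0 FIRE
t=6: input=4 -> V=0 FIRE
t=7: input=1 -> V=5
t=8: input=1 -> V=9
t=9: input=3 -> V=0 FIRE
t=10: input=1 -> V=5
t=11: input=1 -> V=9

Answer: 5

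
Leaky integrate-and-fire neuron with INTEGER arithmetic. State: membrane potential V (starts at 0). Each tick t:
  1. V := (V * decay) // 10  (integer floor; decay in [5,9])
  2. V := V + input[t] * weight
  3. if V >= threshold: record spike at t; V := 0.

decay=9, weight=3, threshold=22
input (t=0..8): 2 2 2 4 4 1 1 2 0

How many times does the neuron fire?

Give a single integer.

Answer: 1

Derivation:
t=0: input=2 -> V=6
t=1: input=2 -> V=11
t=2: input=2 -> V=15
t=3: input=4 -> V=0 FIRE
t=4: input=4 -> V=12
t=5: input=1 -> V=13
t=6: input=1 -> V=14
t=7: input=2 -> V=18
t=8: input=0 -> V=16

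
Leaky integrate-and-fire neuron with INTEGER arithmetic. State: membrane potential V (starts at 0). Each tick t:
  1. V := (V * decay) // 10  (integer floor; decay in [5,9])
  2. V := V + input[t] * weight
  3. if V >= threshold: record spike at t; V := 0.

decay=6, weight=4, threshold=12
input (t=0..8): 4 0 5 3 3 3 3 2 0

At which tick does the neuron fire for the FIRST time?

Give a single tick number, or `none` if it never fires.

Answer: 0

Derivation:
t=0: input=4 -> V=0 FIRE
t=1: input=0 -> V=0
t=2: input=5 -> V=0 FIRE
t=3: input=3 -> V=0 FIRE
t=4: input=3 -> V=0 FIRE
t=5: input=3 -> V=0 FIRE
t=6: input=3 -> V=0 FIRE
t=7: input=2 -> V=8
t=8: input=0 -> V=4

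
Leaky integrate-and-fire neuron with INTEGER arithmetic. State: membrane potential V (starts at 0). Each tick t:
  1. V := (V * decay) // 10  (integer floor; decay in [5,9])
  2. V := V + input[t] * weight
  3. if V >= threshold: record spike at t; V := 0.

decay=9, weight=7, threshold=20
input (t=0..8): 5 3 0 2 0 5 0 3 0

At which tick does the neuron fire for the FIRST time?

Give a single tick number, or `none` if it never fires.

t=0: input=5 -> V=0 FIRE
t=1: input=3 -> V=0 FIRE
t=2: input=0 -> V=0
t=3: input=2 -> V=14
t=4: input=0 -> V=12
t=5: input=5 -> V=0 FIRE
t=6: input=0 -> V=0
t=7: input=3 -> V=0 FIRE
t=8: input=0 -> V=0

Answer: 0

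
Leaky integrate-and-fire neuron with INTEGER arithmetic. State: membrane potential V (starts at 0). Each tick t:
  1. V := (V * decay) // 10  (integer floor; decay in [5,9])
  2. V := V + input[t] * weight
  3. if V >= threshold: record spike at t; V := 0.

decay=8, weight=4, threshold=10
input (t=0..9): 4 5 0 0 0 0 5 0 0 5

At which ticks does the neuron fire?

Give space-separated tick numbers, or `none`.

t=0: input=4 -> V=0 FIRE
t=1: input=5 -> V=0 FIRE
t=2: input=0 -> V=0
t=3: input=0 -> V=0
t=4: input=0 -> V=0
t=5: input=0 -> V=0
t=6: input=5 -> V=0 FIRE
t=7: input=0 -> V=0
t=8: input=0 -> V=0
t=9: input=5 -> V=0 FIRE

Answer: 0 1 6 9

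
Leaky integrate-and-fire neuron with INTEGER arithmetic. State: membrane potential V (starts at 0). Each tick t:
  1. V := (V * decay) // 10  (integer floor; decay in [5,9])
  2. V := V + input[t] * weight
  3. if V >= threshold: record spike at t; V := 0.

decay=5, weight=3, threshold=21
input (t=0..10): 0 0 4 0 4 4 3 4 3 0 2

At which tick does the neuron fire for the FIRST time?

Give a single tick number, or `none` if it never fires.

t=0: input=0 -> V=0
t=1: input=0 -> V=0
t=2: input=4 -> V=12
t=3: input=0 -> V=6
t=4: input=4 -> V=15
t=5: input=4 -> V=19
t=6: input=3 -> V=18
t=7: input=4 -> V=0 FIRE
t=8: input=3 -> V=9
t=9: input=0 -> V=4
t=10: input=2 -> V=8

Answer: 7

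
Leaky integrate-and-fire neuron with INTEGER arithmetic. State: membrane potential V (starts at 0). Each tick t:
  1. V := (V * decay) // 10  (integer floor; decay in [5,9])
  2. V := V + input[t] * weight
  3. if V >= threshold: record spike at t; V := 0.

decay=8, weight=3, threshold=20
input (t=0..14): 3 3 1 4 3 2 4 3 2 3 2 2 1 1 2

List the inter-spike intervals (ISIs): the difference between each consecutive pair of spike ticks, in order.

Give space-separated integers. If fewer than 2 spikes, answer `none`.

t=0: input=3 -> V=9
t=1: input=3 -> V=16
t=2: input=1 -> V=15
t=3: input=4 -> V=0 FIRE
t=4: input=3 -> V=9
t=5: input=2 -> V=13
t=6: input=4 -> V=0 FIRE
t=7: input=3 -> V=9
t=8: input=2 -> V=13
t=9: input=3 -> V=19
t=10: input=2 -> V=0 FIRE
t=11: input=2 -> V=6
t=12: input=1 -> V=7
t=13: input=1 -> V=8
t=14: input=2 -> V=12

Answer: 3 4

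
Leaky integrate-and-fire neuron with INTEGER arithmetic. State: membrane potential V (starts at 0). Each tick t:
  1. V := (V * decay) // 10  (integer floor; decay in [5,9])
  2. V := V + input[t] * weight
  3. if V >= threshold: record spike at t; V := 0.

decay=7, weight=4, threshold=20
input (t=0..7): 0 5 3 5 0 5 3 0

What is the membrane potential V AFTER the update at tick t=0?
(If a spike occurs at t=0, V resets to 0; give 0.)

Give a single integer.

Answer: 0

Derivation:
t=0: input=0 -> V=0
t=1: input=5 -> V=0 FIRE
t=2: input=3 -> V=12
t=3: input=5 -> V=0 FIRE
t=4: input=0 -> V=0
t=5: input=5 -> V=0 FIRE
t=6: input=3 -> V=12
t=7: input=0 -> V=8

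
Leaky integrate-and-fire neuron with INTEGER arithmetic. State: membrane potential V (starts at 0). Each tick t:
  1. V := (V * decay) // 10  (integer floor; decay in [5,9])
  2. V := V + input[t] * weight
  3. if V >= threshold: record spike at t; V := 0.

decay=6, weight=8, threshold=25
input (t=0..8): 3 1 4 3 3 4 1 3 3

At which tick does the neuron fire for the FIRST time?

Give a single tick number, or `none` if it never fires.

Answer: 2

Derivation:
t=0: input=3 -> V=24
t=1: input=1 -> V=22
t=2: input=4 -> V=0 FIRE
t=3: input=3 -> V=24
t=4: input=3 -> V=0 FIRE
t=5: input=4 -> V=0 FIRE
t=6: input=1 -> V=8
t=7: input=3 -> V=0 FIRE
t=8: input=3 -> V=24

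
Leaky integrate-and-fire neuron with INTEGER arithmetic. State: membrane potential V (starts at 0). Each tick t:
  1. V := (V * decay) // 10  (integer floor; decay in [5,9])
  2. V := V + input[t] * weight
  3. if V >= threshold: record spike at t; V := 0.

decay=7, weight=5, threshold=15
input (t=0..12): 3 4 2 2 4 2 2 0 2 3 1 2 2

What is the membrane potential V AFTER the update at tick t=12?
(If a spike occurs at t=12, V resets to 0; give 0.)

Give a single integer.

t=0: input=3 -> V=0 FIRE
t=1: input=4 -> V=0 FIRE
t=2: input=2 -> V=10
t=3: input=2 -> V=0 FIRE
t=4: input=4 -> V=0 FIRE
t=5: input=2 -> V=10
t=6: input=2 -> V=0 FIRE
t=7: input=0 -> V=0
t=8: input=2 -> V=10
t=9: input=3 -> V=0 FIRE
t=10: input=1 -> V=5
t=11: input=2 -> V=13
t=12: input=2 -> V=0 FIRE

Answer: 0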